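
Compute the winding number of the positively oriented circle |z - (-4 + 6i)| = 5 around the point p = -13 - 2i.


Step 1: Center c = (-4, 6), radius = 5
Step 2: |p - c|^2 = (-9)^2 + (-8)^2 = 145
Step 3: r^2 = 25
Step 4: |p-c| > r so winding number = 0

0


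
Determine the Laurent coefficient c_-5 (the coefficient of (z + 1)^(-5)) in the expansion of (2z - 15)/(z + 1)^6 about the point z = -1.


Step 1: Write the numerator in powers of (z + 1): 2z - 15 = 2(z + 1) + (2*(-1) - 15) = 2(z + 1) - 17
Step 2: Divide by (z + 1)^6: f(z) = -17(z + 1)^(-6) + 2(z + 1)^(-5)
Step 3: This finite sum is the Laurent series of f about z = -1.
Step 4: Coefficient of (z + 1)^(-5) = coefficient of (z + 1) in the re-centred numerator = 2

2


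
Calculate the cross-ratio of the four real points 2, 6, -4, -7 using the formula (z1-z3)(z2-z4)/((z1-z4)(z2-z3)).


Step 1: (z1-z3)(z2-z4) = 6 * 13 = 78
Step 2: (z1-z4)(z2-z3) = 9 * 10 = 90
Step 3: Cross-ratio = 78/90 = 13/15

13/15


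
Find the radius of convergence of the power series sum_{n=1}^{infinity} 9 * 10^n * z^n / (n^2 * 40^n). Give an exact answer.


Step 1: General term a_n = 9 * 10^n / (n^2 * 40^n)
Step 2: By the root test, |a_n|^(1/n) = 9^(1/n) * 10 / (n^(2/n) * 40) -> 10/40 as n -> infinity (since 9^(1/n) -> 1 and n^(2/n) -> 1)
Step 3: R = 1/lim|a_n|^(1/n) = 40/10 = 4

4


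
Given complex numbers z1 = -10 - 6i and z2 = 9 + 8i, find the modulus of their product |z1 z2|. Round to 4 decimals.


Step 1: |z1| = sqrt((-10)^2 + (-6)^2) = sqrt(136)
Step 2: |z2| = sqrt(9^2 + 8^2) = sqrt(145)
Step 3: |z1*z2| = |z1|*|z2| = sqrt(136) * sqrt(145) = sqrt(136 * 145) = sqrt(19720)
Step 4: = 140.4279

140.4279


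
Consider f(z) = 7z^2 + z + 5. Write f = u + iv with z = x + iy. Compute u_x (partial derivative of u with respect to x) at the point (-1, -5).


Step 1: f(z) = 7(x+iy)^2 + (x+iy) + 5
Step 2: u = 7(x^2 - y^2) + x + 5
Step 3: u_x = 14x + 1
Step 4: At (-1, -5): u_x = -14 + 1 = -13

-13


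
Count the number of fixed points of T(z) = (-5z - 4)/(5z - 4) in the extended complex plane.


Step 1: Fixed points satisfy T(z) = z
Step 2: 5z^2 + z + 4 = 0
Step 3: Discriminant = 1^2 - 4*5*4 = -79
Step 4: Number of fixed points = 2

2


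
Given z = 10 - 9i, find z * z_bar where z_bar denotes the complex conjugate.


Step 1: conj(z) = 10 + 9i
Step 2: z * conj(z) = 10^2 + (-9)^2
Step 3: = 100 + 81 = 181

181


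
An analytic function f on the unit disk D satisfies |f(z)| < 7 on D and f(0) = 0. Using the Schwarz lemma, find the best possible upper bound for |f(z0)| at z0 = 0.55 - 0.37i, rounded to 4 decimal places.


Step 1: g = f/7 maps D -> D with g(0) = 0, so by the Schwarz lemma |g(z)| <= |z|, i.e. |f(z)| <= 7|z|; this is sharp (f(z) = 7z).
Step 2: |z0|^2 = 0.55^2 + (-0.37)^2 = 0.4394
Step 3: |z0| = sqrt(0.4394) = 0.662873
Step 4: Best bound = 7 * |z0| = 7 * 0.662873 = 4.6401

4.6401


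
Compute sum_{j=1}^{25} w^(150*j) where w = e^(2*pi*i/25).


Step 1: The sum sum_{j=1}^{n} w^(k*j) equals n if n | k, else 0.
Step 2: Here n = 25, k = 150
Step 3: Does n divide k? 25 | 150 -> True
Step 4: Sum = 25

25


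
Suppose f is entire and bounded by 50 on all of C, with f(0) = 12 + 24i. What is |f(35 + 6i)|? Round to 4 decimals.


Step 1: By Liouville's theorem, a bounded entire function is constant.
Step 2: f(z) = f(0) = 12 + 24i for all z.
Step 3: |f(w)| = |12 + 24i| = sqrt(144 + 576)
Step 4: = 26.8328

26.8328


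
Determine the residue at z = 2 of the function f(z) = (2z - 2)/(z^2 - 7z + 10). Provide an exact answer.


Step 1: Q(z) = z^2 - 7z + 10 = (z - 2)(z - 5)
Step 2: Q'(z) = 2z - 7
Step 3: Q'(2) = -3, P(2) = 2
Step 4: Res = P(2)/Q'(2) = 2/(-3) = -2/3

-2/3


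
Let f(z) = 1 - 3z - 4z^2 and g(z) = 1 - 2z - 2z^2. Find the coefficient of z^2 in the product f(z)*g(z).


Step 1: z^2 term in f*g comes from: (1)*(-2z^2) + (-3z)*(-2z) + (-4z^2)*(1)
Step 2: = -2 + 6 - 4
Step 3: = 0

0


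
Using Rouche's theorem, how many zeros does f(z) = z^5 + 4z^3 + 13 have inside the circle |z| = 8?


Step 1: On |z| = 8 the three terms have sizes |z^5| = 8^5 = 32768, |4z^3| = 4*8^3 = 2048, |13| = 13
Step 2: The dominant term is g(z) = z^5; let h(z) = 4z^3 + 13 so f = g + h
Step 3: On |z| = 8: |g| = 32768 and |h| <= 2048 + 13 = 2061
Step 4: Since 32768 > 2061, |h| < |g| on |z| = 8, so by Rouche f has the same number of zeros as g inside |z| < 8
Step 5: g(z) = z^5 has 5 zeros (all at the origin) inside |z| < 8. Answer = 5

5


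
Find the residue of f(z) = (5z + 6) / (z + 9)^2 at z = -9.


Step 1: Pole of order 2 at z = -9
Step 2: Res = lim d/dz [(z + 9)^2 * f(z)] as z -> -9
Step 3: (z + 9)^2 * f(z) = 5z + 6
Step 4: d/dz[5z + 6] = 5

5


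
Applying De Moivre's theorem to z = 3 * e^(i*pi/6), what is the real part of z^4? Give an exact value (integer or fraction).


Step 1: By De Moivre's theorem, z^4 = 3^4 * e^(i*4*pi/6) = 81 * (cos(2*pi/3) + i*sin(2*pi/3))
Step 2: |z|^4 = 3^4 = 81
Step 3: The angle 2*pi/3 already lies in [0, 2*pi)
Step 4: cos(2*pi/3) = -1/2
Step 5: Re(z^4) = 81 * (-1/2) = -81/2

-81/2


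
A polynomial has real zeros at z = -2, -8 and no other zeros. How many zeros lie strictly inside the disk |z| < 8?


Step 1: Check each root:
  z = -2: |-2| = 2 < 8
  z = -8: |-8| = 8 >= 8
Step 2: Count = 1

1


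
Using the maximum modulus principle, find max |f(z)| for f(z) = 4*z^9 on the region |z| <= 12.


Step 1: On |z| = 12, |f(z)| = 4 * |z|^9 = 4 * 12^9
Step 2: By maximum modulus principle, maximum is on boundary.
Step 3: Maximum = 4 * 5159780352 = 20639121408

20639121408


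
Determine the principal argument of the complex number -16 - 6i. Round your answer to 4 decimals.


Step 1: z = -16 - 6i
Step 2: arg(z) = atan2(-6, -16)
Step 3: arg(z) = -2.7828

-2.7828


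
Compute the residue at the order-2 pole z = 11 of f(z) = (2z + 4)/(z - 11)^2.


Step 1: Pole of order 2 at z = 11
Step 2: Res = lim d/dz [(z - 11)^2 * f(z)] as z -> 11
Step 3: (z - 11)^2 * f(z) = 2z + 4
Step 4: d/dz[2z + 4] = 2

2


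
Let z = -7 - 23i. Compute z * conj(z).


Step 1: conj(z) = -7 + 23i
Step 2: z * conj(z) = (-7)^2 + (-23)^2
Step 3: = 49 + 529 = 578

578


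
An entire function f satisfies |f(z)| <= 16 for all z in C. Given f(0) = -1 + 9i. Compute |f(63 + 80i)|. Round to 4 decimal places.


Step 1: By Liouville's theorem, a bounded entire function is constant.
Step 2: f(z) = f(0) = -1 + 9i for all z.
Step 3: |f(w)| = |-1 + 9i| = sqrt(1 + 81)
Step 4: = 9.0554

9.0554


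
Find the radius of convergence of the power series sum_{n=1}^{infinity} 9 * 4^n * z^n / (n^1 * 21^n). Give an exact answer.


Step 1: General term a_n = 9 * 4^n / (n^1 * 21^n)
Step 2: By the root test, |a_n|^(1/n) = 9^(1/n) * 4 / (n^(1/n) * 21) -> 4/21 as n -> infinity (since 9^(1/n) -> 1 and n^(1/n) -> 1)
Step 3: R = 1/lim|a_n|^(1/n) = 21/4

21/4


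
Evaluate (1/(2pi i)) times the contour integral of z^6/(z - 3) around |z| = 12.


Step 1: f(z) = z^6, a = 3 is inside |z| = 12
Step 2: By Cauchy integral formula: (1/(2pi*i)) * integral = f(a)
Step 3: f(3) = 3^6 = 729

729


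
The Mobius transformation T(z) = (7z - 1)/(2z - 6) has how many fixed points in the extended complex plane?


Step 1: Fixed points satisfy T(z) = z
Step 2: 2z^2 - 13z + 1 = 0
Step 3: Discriminant = (-13)^2 - 4*2*1 = 161
Step 4: Number of fixed points = 2

2


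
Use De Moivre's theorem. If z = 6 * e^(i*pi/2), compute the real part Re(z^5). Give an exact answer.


Step 1: By De Moivre's theorem, z^5 = 6^5 * e^(i*5*pi/2) = 7776 * (cos(5*pi/2) + i*sin(5*pi/2))
Step 2: |z|^5 = 6^5 = 7776
Step 3: Reduce the angle mod 2*pi: 5*pi/2 - 2*pi = pi/2
Step 4: cos(pi/2) = 0
Step 5: Re(z^5) = 7776 * 0 = 0

0


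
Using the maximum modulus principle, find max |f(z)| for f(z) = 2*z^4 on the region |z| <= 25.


Step 1: On |z| = 25, |f(z)| = 2 * |z|^4 = 2 * 25^4
Step 2: By maximum modulus principle, maximum is on boundary.
Step 3: Maximum = 2 * 390625 = 781250

781250


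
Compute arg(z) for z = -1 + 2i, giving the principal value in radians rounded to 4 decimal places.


Step 1: z = -1 + 2i
Step 2: arg(z) = atan2(2, -1)
Step 3: arg(z) = 2.0344

2.0344


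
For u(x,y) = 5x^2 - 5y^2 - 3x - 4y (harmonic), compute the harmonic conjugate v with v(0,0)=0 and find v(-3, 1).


Step 1: v_x = -u_y = 10y + 4
Step 2: v_y = u_x = 10x - 3
Step 3: v = 10xy + 4x - 3y + C
Step 4: v(0,0) = 0 => C = 0
Step 5: v(-3, 1) = -45

-45


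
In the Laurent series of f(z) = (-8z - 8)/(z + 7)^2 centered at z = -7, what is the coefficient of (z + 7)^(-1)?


Step 1: Write the numerator in powers of (z + 7): -8z - 8 = -8(z + 7) + (-8*(-7) - 8) = -8(z + 7) + 48
Step 2: Divide by (z + 7)^2: f(z) = 48(z + 7)^(-2) - 8(z + 7)^(-1)
Step 3: This finite sum is the Laurent series of f about z = -7.
Step 4: Coefficient of (z + 7)^(-1) = coefficient of (z + 7) in the re-centred numerator = -8

-8


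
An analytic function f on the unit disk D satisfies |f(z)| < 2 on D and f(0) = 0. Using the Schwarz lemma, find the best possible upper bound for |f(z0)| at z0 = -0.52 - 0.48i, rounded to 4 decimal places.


Step 1: g = f/2 maps D -> D with g(0) = 0, so by the Schwarz lemma |g(z)| <= |z|, i.e. |f(z)| <= 2|z|; this is sharp (f(z) = 2z).
Step 2: |z0|^2 = (-0.52)^2 + (-0.48)^2 = 0.5008
Step 3: |z0| = sqrt(0.5008) = 0.707672
Step 4: Best bound = 2 * |z0| = 2 * 0.707672 = 1.4153

1.4153


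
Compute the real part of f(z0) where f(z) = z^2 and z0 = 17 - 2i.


Step 1: z0 = 17 - 2i
Step 2: z0^2 = 17^2 - (-2)^2 - 68i
Step 3: real part = 289 - 4 = 285

285


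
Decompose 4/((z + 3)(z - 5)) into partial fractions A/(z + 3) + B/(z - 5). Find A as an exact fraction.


Step 1: Multiply both sides by (z + 3) and set z = -3
Step 2: A = 4 / (-3 - 5)
Step 3: A = 4 / (-8)
Step 4: A = -1/2

-1/2


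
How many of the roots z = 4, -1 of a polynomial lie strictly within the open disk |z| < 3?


Step 1: Check each root:
  z = 4: |4| = 4 >= 3
  z = -1: |-1| = 1 < 3
Step 2: Count = 1

1


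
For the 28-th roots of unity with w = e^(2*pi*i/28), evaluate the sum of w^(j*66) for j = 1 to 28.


Step 1: The sum sum_{j=1}^{n} w^(k*j) equals n if n | k, else 0.
Step 2: Here n = 28, k = 66
Step 3: Does n divide k? 28 | 66 -> False
Step 4: Sum = 0

0


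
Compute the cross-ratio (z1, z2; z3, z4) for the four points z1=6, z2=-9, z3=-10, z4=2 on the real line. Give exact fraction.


Step 1: (z1-z3)(z2-z4) = 16 * (-11) = -176
Step 2: (z1-z4)(z2-z3) = 4 * 1 = 4
Step 3: Cross-ratio = -176/4 = -44

-44


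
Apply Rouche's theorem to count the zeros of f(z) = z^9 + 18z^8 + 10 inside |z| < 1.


Step 1: On |z| = 1 the three terms have sizes |z^9| = 1^9 = 1, |18z^8| = 18*1^8 = 18, |10| = 10
Step 2: The dominant term is g(z) = 18z^8; let h(z) = z^9 + 10 so f = g + h
Step 3: On |z| = 1: |g| = 18 and |h| <= 1 + 10 = 11
Step 4: Since 18 > 11, |h| < |g| on |z| = 1, so by Rouche f has the same number of zeros as g inside |z| < 1
Step 5: g(z) = 18z^8 has 8 zeros (at the origin, multiplicity 8) inside |z| < 1. Answer = 8

8


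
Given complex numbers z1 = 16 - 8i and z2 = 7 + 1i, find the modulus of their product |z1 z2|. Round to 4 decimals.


Step 1: |z1| = sqrt(16^2 + (-8)^2) = sqrt(320)
Step 2: |z2| = sqrt(7^2 + 1^2) = sqrt(50)
Step 3: |z1*z2| = |z1|*|z2| = sqrt(320) * sqrt(50) = sqrt(320 * 50) = sqrt(16000)
Step 4: = 126.4911

126.4911


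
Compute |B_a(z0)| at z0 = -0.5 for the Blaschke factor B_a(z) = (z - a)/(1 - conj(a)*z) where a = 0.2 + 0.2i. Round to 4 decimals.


Step 1: Numerator z0 - a = -0.5 - (0.2 + 0.2i) = -0.7 - 0.2i
Step 2: Denominator 1 - conj(a)*z0 = 1 - (0.2 - 0.2i)*(-0.5) = 1.1 - 0.1i
Step 3: |z0 - a|^2 = (-0.7)^2 + (-0.2)^2 = 0.53; |1 - conj(a)*z0|^2 = 1.1^2 + (-0.1)^2 = 1.22
Step 4: |B_a(-0.5)| = sqrt(0.53 / 1.22) = sqrt(0.434426)
Step 5: = 0.6591

0.6591


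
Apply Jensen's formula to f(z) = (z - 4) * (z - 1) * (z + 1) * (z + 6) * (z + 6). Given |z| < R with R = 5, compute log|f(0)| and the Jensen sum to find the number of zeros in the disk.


Jensen's formula: (1/2pi)*integral log|f(Re^it)|dt = log|f(0)| + sum_{|a_k|<R} log(R/|a_k|)
Step 1: f(0) = (-4) * (-1) * 1 * 6 * 6 = 144
Step 2: log|f(0)| = log|4| + log|1| + log|-1| + log|-6| + log|-6| = 4.9698
Step 3: Zeros inside |z| < 5: 4, 1, -1
Step 4: Jensen sum = log(5/4) + log(5/1) + log(5/1) = 3.442
Step 5: n(R) = number of terms in the Jensen sum = count of zeros inside |z| < 5 = 3

3


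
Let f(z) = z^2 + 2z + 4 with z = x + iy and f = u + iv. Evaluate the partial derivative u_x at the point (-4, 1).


Step 1: f(z) = (x+iy)^2 + 2(x+iy) + 4
Step 2: u = (x^2 - y^2) + 2x + 4
Step 3: u_x = 2x + 2
Step 4: At (-4, 1): u_x = -8 + 2 = -6

-6


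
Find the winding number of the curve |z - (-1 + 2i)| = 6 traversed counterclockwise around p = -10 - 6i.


Step 1: Center c = (-1, 2), radius = 6
Step 2: |p - c|^2 = (-9)^2 + (-8)^2 = 145
Step 3: r^2 = 36
Step 4: |p-c| > r so winding number = 0

0


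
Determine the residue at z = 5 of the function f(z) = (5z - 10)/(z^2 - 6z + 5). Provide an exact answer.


Step 1: Q(z) = z^2 - 6z + 5 = (z - 5)(z - 1)
Step 2: Q'(z) = 2z - 6
Step 3: Q'(5) = 4, P(5) = 15
Step 4: Res = P(5)/Q'(5) = 15/4 = 15/4

15/4


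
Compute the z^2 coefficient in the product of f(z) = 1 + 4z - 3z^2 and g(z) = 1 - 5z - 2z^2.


Step 1: z^2 term in f*g comes from: (1)*(-2z^2) + (4z)*(-5z) + (-3z^2)*(1)
Step 2: = -2 - 20 - 3
Step 3: = -25

-25


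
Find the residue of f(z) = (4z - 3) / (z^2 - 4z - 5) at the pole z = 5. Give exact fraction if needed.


Step 1: Q(z) = z^2 - 4z - 5 = (z - 5)(z + 1)
Step 2: Q'(z) = 2z - 4
Step 3: Q'(5) = 6, P(5) = 17
Step 4: Res = P(5)/Q'(5) = 17/6 = 17/6

17/6


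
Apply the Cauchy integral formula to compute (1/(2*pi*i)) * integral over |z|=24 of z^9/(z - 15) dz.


Step 1: f(z) = z^9, a = 15 is inside |z| = 24
Step 2: By Cauchy integral formula: (1/(2pi*i)) * integral = f(a)
Step 3: f(15) = 15^9 = 38443359375

38443359375


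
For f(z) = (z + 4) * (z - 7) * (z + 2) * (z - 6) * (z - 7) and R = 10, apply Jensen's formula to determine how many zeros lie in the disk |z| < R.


Jensen's formula: (1/2pi)*integral log|f(Re^it)|dt = log|f(0)| + sum_{|a_k|<R} log(R/|a_k|)
Step 1: f(0) = 4 * (-7) * 2 * (-6) * (-7) = -2352
Step 2: log|f(0)| = log|-4| + log|7| + log|-2| + log|6| + log|7| = 7.763
Step 3: Zeros inside |z| < 10: -4, 7, -2, 6, 7
Step 4: Jensen sum = log(10/4) + log(10/7) + log(10/2) + log(10/6) + log(10/7) = 3.7499
Step 5: n(R) = number of terms in the Jensen sum = count of zeros inside |z| < 10 = 5

5


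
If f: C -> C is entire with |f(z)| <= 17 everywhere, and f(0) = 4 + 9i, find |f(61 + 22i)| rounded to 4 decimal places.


Step 1: By Liouville's theorem, a bounded entire function is constant.
Step 2: f(z) = f(0) = 4 + 9i for all z.
Step 3: |f(w)| = |4 + 9i| = sqrt(16 + 81)
Step 4: = 9.8489

9.8489


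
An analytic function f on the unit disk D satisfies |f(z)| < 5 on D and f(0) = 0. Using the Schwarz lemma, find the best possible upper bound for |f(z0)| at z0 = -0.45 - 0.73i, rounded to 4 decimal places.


Step 1: g = f/5 maps D -> D with g(0) = 0, so by the Schwarz lemma |g(z)| <= |z|, i.e. |f(z)| <= 5|z|; this is sharp (f(z) = 5z).
Step 2: |z0|^2 = (-0.45)^2 + (-0.73)^2 = 0.7354
Step 3: |z0| = sqrt(0.7354) = 0.857555
Step 4: Best bound = 5 * |z0| = 5 * 0.857555 = 4.2878

4.2878


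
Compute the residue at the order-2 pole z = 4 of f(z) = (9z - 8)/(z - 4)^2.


Step 1: Pole of order 2 at z = 4
Step 2: Res = lim d/dz [(z - 4)^2 * f(z)] as z -> 4
Step 3: (z - 4)^2 * f(z) = 9z - 8
Step 4: d/dz[9z - 8] = 9

9


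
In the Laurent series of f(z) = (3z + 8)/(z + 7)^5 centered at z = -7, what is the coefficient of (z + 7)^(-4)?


Step 1: Write the numerator in powers of (z + 7): 3z + 8 = 3(z + 7) + (3*(-7) + 8) = 3(z + 7) - 13
Step 2: Divide by (z + 7)^5: f(z) = -13(z + 7)^(-5) + 3(z + 7)^(-4)
Step 3: This finite sum is the Laurent series of f about z = -7.
Step 4: Coefficient of (z + 7)^(-4) = coefficient of (z + 7) in the re-centred numerator = 3

3


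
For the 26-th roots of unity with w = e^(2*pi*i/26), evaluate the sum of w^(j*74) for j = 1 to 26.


Step 1: The sum sum_{j=1}^{n} w^(k*j) equals n if n | k, else 0.
Step 2: Here n = 26, k = 74
Step 3: Does n divide k? 26 | 74 -> False
Step 4: Sum = 0

0


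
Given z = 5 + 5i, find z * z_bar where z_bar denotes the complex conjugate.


Step 1: conj(z) = 5 - 5i
Step 2: z * conj(z) = 5^2 + 5^2
Step 3: = 25 + 25 = 50

50


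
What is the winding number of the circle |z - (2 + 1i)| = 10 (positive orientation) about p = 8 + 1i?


Step 1: Center c = (2, 1), radius = 10
Step 2: |p - c|^2 = 6^2 + 0^2 = 36
Step 3: r^2 = 100
Step 4: |p-c| < r so winding number = 1

1


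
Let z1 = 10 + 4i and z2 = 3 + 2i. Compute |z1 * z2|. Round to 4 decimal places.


Step 1: |z1| = sqrt(10^2 + 4^2) = sqrt(116)
Step 2: |z2| = sqrt(3^2 + 2^2) = sqrt(13)
Step 3: |z1*z2| = |z1|*|z2| = sqrt(116) * sqrt(13) = sqrt(116 * 13) = sqrt(1508)
Step 4: = 38.833

38.833


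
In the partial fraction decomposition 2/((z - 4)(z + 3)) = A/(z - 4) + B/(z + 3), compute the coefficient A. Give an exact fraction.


Step 1: Multiply both sides by (z - 4) and set z = 4
Step 2: A = 2 / (4 + 3)
Step 3: A = 2 / 7
Step 4: A = 2/7

2/7


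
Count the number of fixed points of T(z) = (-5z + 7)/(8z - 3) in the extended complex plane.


Step 1: Fixed points satisfy T(z) = z
Step 2: 8z^2 + 2z - 7 = 0
Step 3: Discriminant = 2^2 - 4*8*(-7) = 228
Step 4: Number of fixed points = 2

2


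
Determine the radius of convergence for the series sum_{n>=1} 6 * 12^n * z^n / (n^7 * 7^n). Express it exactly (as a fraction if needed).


Step 1: General term a_n = 6 * 12^n / (n^7 * 7^n)
Step 2: By the root test, |a_n|^(1/n) = 6^(1/n) * 12 / (n^(7/n) * 7) -> 12/7 as n -> infinity (since 6^(1/n) -> 1 and n^(7/n) -> 1)
Step 3: R = 1/lim|a_n|^(1/n) = 7/12

7/12


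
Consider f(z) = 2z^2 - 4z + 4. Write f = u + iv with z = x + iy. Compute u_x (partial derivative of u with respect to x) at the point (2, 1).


Step 1: f(z) = 2(x+iy)^2 - 4(x+iy) + 4
Step 2: u = 2(x^2 - y^2) - 4x + 4
Step 3: u_x = 4x - 4
Step 4: At (2, 1): u_x = 8 - 4 = 4

4


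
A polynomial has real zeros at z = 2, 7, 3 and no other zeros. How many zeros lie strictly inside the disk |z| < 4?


Step 1: Check each root:
  z = 2: |2| = 2 < 4
  z = 7: |7| = 7 >= 4
  z = 3: |3| = 3 < 4
Step 2: Count = 2

2


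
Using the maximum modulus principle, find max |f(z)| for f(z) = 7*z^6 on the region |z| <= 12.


Step 1: On |z| = 12, |f(z)| = 7 * |z|^6 = 7 * 12^6
Step 2: By maximum modulus principle, maximum is on boundary.
Step 3: Maximum = 7 * 2985984 = 20901888

20901888


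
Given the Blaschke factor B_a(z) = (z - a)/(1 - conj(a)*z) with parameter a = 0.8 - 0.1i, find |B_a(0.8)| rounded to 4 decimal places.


Step 1: Numerator z0 - a = 0.8 - (0.8 - 0.1i) = 0 + 0.1i
Step 2: Denominator 1 - conj(a)*z0 = 1 - (0.8 + 0.1i)*0.8 = 0.36 - 0.08i
Step 3: |z0 - a|^2 = 0^2 + 0.1^2 = 0.01; |1 - conj(a)*z0|^2 = 0.36^2 + (-0.08)^2 = 0.136
Step 4: |B_a(0.8)| = sqrt(0.01 / 0.136) = sqrt(0.073529)
Step 5: = 0.2712

0.2712


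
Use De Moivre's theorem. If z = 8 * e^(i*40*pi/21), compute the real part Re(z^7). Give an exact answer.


Step 1: By De Moivre's theorem, z^7 = 8^7 * e^(i*7*40*pi/21) = 2097152 * (cos(40*pi/3) + i*sin(40*pi/3))
Step 2: |z|^7 = 8^7 = 2097152
Step 3: Reduce the angle mod 2*pi: 40*pi/3 - 12*pi = 4*pi/3
Step 4: cos(4*pi/3) = -1/2
Step 5: Re(z^7) = 2097152 * (-1/2) = -1048576

-1048576


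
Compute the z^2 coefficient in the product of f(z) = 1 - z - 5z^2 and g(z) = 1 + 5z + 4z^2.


Step 1: z^2 term in f*g comes from: (1)*(4z^2) + (-z)*(5z) + (-5z^2)*(1)
Step 2: = 4 - 5 - 5
Step 3: = -6

-6


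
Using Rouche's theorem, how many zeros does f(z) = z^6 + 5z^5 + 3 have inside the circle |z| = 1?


Step 1: On |z| = 1 the three terms have sizes |z^6| = 1^6 = 1, |5z^5| = 5*1^5 = 5, |3| = 3
Step 2: The dominant term is g(z) = 5z^5; let h(z) = z^6 + 3 so f = g + h
Step 3: On |z| = 1: |g| = 5 and |h| <= 1 + 3 = 4
Step 4: Since 5 > 4, |h| < |g| on |z| = 1, so by Rouche f has the same number of zeros as g inside |z| < 1
Step 5: g(z) = 5z^5 has 5 zeros (at the origin, multiplicity 5) inside |z| < 1. Answer = 5

5


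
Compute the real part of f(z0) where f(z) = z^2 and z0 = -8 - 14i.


Step 1: z0 = -8 - 14i
Step 2: z0^2 = (-8)^2 - (-14)^2 + 224i
Step 3: real part = 64 - 196 = -132

-132


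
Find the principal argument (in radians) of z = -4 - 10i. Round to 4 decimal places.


Step 1: z = -4 - 10i
Step 2: arg(z) = atan2(-10, -4)
Step 3: arg(z) = -1.9513

-1.9513


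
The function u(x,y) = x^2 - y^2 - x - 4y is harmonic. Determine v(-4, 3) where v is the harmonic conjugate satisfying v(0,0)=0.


Step 1: v_x = -u_y = 2y + 4
Step 2: v_y = u_x = 2x - 1
Step 3: v = 2xy + 4x - y + C
Step 4: v(0,0) = 0 => C = 0
Step 5: v(-4, 3) = -43

-43


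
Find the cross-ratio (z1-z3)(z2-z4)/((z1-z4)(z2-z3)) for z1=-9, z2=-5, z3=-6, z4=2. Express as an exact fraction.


Step 1: (z1-z3)(z2-z4) = (-3) * (-7) = 21
Step 2: (z1-z4)(z2-z3) = (-11) * 1 = -11
Step 3: Cross-ratio = -21/11 = -21/11

-21/11


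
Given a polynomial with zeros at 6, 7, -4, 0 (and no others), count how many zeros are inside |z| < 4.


Step 1: Check each root:
  z = 6: |6| = 6 >= 4
  z = 7: |7| = 7 >= 4
  z = -4: |-4| = 4 >= 4
  z = 0: |0| = 0 < 4
Step 2: Count = 1

1


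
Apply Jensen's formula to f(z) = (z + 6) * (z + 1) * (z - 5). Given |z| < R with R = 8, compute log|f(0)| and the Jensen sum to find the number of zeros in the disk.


Jensen's formula: (1/2pi)*integral log|f(Re^it)|dt = log|f(0)| + sum_{|a_k|<R} log(R/|a_k|)
Step 1: f(0) = 6 * 1 * (-5) = -30
Step 2: log|f(0)| = log|-6| + log|-1| + log|5| = 3.4012
Step 3: Zeros inside |z| < 8: -6, -1, 5
Step 4: Jensen sum = log(8/6) + log(8/1) + log(8/5) = 2.8371
Step 5: n(R) = number of terms in the Jensen sum = count of zeros inside |z| < 8 = 3

3


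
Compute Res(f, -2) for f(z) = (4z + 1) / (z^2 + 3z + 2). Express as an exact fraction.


Step 1: Q(z) = z^2 + 3z + 2 = (z + 2)(z + 1)
Step 2: Q'(z) = 2z + 3
Step 3: Q'(-2) = -1, P(-2) = -7
Step 4: Res = P(-2)/Q'(-2) = -7/(-1) = 7

7


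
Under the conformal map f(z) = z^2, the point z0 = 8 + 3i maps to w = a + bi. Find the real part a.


Step 1: z0 = 8 + 3i
Step 2: z0^2 = 8^2 - 3^2 + 48i
Step 3: real part = 64 - 9 = 55

55


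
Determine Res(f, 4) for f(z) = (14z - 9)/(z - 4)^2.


Step 1: Pole of order 2 at z = 4
Step 2: Res = lim d/dz [(z - 4)^2 * f(z)] as z -> 4
Step 3: (z - 4)^2 * f(z) = 14z - 9
Step 4: d/dz[14z - 9] = 14

14


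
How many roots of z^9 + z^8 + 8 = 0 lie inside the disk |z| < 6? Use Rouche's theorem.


Step 1: On |z| = 6 the three terms have sizes |z^9| = 6^9 = 10077696, |z^8| = 6^8 = 1679616, |8| = 8
Step 2: The dominant term is g(z) = z^9; let h(z) = z^8 + 8 so f = g + h
Step 3: On |z| = 6: |g| = 10077696 and |h| <= 1679616 + 8 = 1679624
Step 4: Since 10077696 > 1679624, |h| < |g| on |z| = 6, so by Rouche f has the same number of zeros as g inside |z| < 6
Step 5: g(z) = z^9 has 9 zeros (all at the origin) inside |z| < 6. Answer = 9

9


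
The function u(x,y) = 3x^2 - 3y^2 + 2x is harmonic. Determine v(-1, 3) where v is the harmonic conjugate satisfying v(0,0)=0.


Step 1: v_x = -u_y = 6y + 0
Step 2: v_y = u_x = 6x + 2
Step 3: v = 6xy + 2y + C
Step 4: v(0,0) = 0 => C = 0
Step 5: v(-1, 3) = -12

-12


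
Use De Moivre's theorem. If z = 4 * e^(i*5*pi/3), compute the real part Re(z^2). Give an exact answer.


Step 1: By De Moivre's theorem, z^2 = 4^2 * e^(i*2*5*pi/3) = 16 * (cos(10*pi/3) + i*sin(10*pi/3))
Step 2: |z|^2 = 4^2 = 16
Step 3: Reduce the angle mod 2*pi: 10*pi/3 - 2*pi = 4*pi/3
Step 4: cos(4*pi/3) = -1/2
Step 5: Re(z^2) = 16 * (-1/2) = -8

-8


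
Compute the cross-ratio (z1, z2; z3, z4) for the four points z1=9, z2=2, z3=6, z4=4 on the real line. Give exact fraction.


Step 1: (z1-z3)(z2-z4) = 3 * (-2) = -6
Step 2: (z1-z4)(z2-z3) = 5 * (-4) = -20
Step 3: Cross-ratio = 6/20 = 3/10

3/10


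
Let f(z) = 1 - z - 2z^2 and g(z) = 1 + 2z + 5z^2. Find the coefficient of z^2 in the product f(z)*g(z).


Step 1: z^2 term in f*g comes from: (1)*(5z^2) + (-z)*(2z) + (-2z^2)*(1)
Step 2: = 5 - 2 - 2
Step 3: = 1

1


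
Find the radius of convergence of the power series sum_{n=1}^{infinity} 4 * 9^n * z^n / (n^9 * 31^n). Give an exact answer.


Step 1: General term a_n = 4 * 9^n / (n^9 * 31^n)
Step 2: By the root test, |a_n|^(1/n) = 4^(1/n) * 9 / (n^(9/n) * 31) -> 9/31 as n -> infinity (since 4^(1/n) -> 1 and n^(9/n) -> 1)
Step 3: R = 1/lim|a_n|^(1/n) = 31/9

31/9


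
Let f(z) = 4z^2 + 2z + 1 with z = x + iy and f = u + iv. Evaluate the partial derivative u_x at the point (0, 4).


Step 1: f(z) = 4(x+iy)^2 + 2(x+iy) + 1
Step 2: u = 4(x^2 - y^2) + 2x + 1
Step 3: u_x = 8x + 2
Step 4: At (0, 4): u_x = 0 + 2 = 2

2


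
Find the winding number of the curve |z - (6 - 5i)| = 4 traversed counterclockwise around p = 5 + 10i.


Step 1: Center c = (6, -5), radius = 4
Step 2: |p - c|^2 = (-1)^2 + 15^2 = 226
Step 3: r^2 = 16
Step 4: |p-c| > r so winding number = 0

0


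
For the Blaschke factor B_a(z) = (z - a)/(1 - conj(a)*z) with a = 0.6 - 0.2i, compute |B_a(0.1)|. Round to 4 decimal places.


Step 1: Numerator z0 - a = 0.1 - (0.6 - 0.2i) = -0.5 + 0.2i
Step 2: Denominator 1 - conj(a)*z0 = 1 - (0.6 + 0.2i)*0.1 = 0.94 - 0.02i
Step 3: |z0 - a|^2 = (-0.5)^2 + 0.2^2 = 0.29; |1 - conj(a)*z0|^2 = 0.94^2 + (-0.02)^2 = 0.884
Step 4: |B_a(0.1)| = sqrt(0.29 / 0.884) = sqrt(0.328054)
Step 5: = 0.5728

0.5728


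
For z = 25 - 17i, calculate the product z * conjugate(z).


Step 1: conj(z) = 25 + 17i
Step 2: z * conj(z) = 25^2 + (-17)^2
Step 3: = 625 + 289 = 914

914


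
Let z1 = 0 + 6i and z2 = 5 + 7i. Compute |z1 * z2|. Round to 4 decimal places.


Step 1: |z1| = sqrt(0^2 + 6^2) = sqrt(36)
Step 2: |z2| = sqrt(5^2 + 7^2) = sqrt(74)
Step 3: |z1*z2| = |z1|*|z2| = sqrt(36) * sqrt(74) = sqrt(36 * 74) = sqrt(2664)
Step 4: = 51.614

51.614


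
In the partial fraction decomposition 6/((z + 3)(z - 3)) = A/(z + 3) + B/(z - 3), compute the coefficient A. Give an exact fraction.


Step 1: Multiply both sides by (z + 3) and set z = -3
Step 2: A = 6 / (-3 - 3)
Step 3: A = 6 / (-6)
Step 4: A = -1

-1


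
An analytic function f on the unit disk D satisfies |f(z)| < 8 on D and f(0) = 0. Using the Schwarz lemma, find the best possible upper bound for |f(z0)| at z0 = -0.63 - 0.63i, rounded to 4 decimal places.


Step 1: g = f/8 maps D -> D with g(0) = 0, so by the Schwarz lemma |g(z)| <= |z|, i.e. |f(z)| <= 8|z|; this is sharp (f(z) = 8z).
Step 2: |z0|^2 = (-0.63)^2 + (-0.63)^2 = 0.7938
Step 3: |z0| = sqrt(0.7938) = 0.890955
Step 4: Best bound = 8 * |z0| = 8 * 0.890955 = 7.1276

7.1276


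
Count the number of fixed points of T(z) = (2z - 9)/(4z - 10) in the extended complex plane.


Step 1: Fixed points satisfy T(z) = z
Step 2: 4z^2 - 12z + 9 = 0
Step 3: Discriminant = (-12)^2 - 4*4*9 = 0
Step 4: Number of fixed points = 1

1


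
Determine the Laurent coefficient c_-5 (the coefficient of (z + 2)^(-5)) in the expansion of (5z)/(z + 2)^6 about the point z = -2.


Step 1: Write the numerator in powers of (z + 2): 5z = 5(z + 2) + (5*(-2) + 0) = 5(z + 2) - 10
Step 2: Divide by (z + 2)^6: f(z) = -10(z + 2)^(-6) + 5(z + 2)^(-5)
Step 3: This finite sum is the Laurent series of f about z = -2.
Step 4: Coefficient of (z + 2)^(-5) = coefficient of (z + 2) in the re-centred numerator = 5

5


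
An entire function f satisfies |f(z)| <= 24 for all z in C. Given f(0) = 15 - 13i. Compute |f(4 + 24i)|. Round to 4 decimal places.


Step 1: By Liouville's theorem, a bounded entire function is constant.
Step 2: f(z) = f(0) = 15 - 13i for all z.
Step 3: |f(w)| = |15 - 13i| = sqrt(225 + 169)
Step 4: = 19.8494

19.8494


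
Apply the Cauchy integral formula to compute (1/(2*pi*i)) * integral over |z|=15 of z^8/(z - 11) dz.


Step 1: f(z) = z^8, a = 11 is inside |z| = 15
Step 2: By Cauchy integral formula: (1/(2pi*i)) * integral = f(a)
Step 3: f(11) = 11^8 = 214358881

214358881


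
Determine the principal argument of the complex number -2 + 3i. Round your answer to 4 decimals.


Step 1: z = -2 + 3i
Step 2: arg(z) = atan2(3, -2)
Step 3: arg(z) = 2.1588

2.1588


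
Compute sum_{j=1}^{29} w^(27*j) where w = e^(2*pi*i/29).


Step 1: The sum sum_{j=1}^{n} w^(k*j) equals n if n | k, else 0.
Step 2: Here n = 29, k = 27
Step 3: Does n divide k? 29 | 27 -> False
Step 4: Sum = 0

0


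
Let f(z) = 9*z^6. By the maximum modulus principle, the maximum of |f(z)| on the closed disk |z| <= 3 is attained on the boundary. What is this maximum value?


Step 1: On |z| = 3, |f(z)| = 9 * |z|^6 = 9 * 3^6
Step 2: By maximum modulus principle, maximum is on boundary.
Step 3: Maximum = 9 * 729 = 6561

6561


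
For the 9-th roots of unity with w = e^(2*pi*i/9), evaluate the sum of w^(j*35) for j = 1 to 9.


Step 1: The sum sum_{j=1}^{n} w^(k*j) equals n if n | k, else 0.
Step 2: Here n = 9, k = 35
Step 3: Does n divide k? 9 | 35 -> False
Step 4: Sum = 0

0


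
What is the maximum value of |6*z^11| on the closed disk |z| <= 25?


Step 1: On |z| = 25, |f(z)| = 6 * |z|^11 = 6 * 25^11
Step 2: By maximum modulus principle, maximum is on boundary.
Step 3: Maximum = 6 * 2384185791015625 = 14305114746093750

14305114746093750


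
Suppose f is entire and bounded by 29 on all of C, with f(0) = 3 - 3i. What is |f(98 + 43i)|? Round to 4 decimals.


Step 1: By Liouville's theorem, a bounded entire function is constant.
Step 2: f(z) = f(0) = 3 - 3i for all z.
Step 3: |f(w)| = |3 - 3i| = sqrt(9 + 9)
Step 4: = 4.2426

4.2426


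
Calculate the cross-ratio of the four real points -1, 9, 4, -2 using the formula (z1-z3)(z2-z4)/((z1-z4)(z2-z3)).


Step 1: (z1-z3)(z2-z4) = (-5) * 11 = -55
Step 2: (z1-z4)(z2-z3) = 1 * 5 = 5
Step 3: Cross-ratio = -55/5 = -11

-11


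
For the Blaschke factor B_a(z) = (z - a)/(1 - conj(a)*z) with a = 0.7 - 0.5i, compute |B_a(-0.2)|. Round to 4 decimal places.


Step 1: Numerator z0 - a = -0.2 - (0.7 - 0.5i) = -0.9 + 0.5i
Step 2: Denominator 1 - conj(a)*z0 = 1 - (0.7 + 0.5i)*(-0.2) = 1.14 + 0.1i
Step 3: |z0 - a|^2 = (-0.9)^2 + 0.5^2 = 1.06; |1 - conj(a)*z0|^2 = 1.14^2 + 0.1^2 = 1.3096
Step 4: |B_a(-0.2)| = sqrt(1.06 / 1.3096) = sqrt(0.809407)
Step 5: = 0.8997

0.8997


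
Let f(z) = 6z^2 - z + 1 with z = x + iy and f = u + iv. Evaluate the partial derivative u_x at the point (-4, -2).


Step 1: f(z) = 6(x+iy)^2 - (x+iy) + 1
Step 2: u = 6(x^2 - y^2) - x + 1
Step 3: u_x = 12x - 1
Step 4: At (-4, -2): u_x = -48 - 1 = -49

-49


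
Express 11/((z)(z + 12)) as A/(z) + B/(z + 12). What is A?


Step 1: Multiply both sides by (z) and set z = 0
Step 2: A = 11 / (0 + 12)
Step 3: A = 11 / 12
Step 4: A = 11/12

11/12


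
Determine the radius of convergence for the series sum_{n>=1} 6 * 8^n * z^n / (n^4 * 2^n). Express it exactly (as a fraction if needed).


Step 1: General term a_n = 6 * 8^n / (n^4 * 2^n)
Step 2: By the root test, |a_n|^(1/n) = 6^(1/n) * 8 / (n^(4/n) * 2) -> 8/2 as n -> infinity (since 6^(1/n) -> 1 and n^(4/n) -> 1)
Step 3: R = 1/lim|a_n|^(1/n) = 2/8 = 1/4

1/4


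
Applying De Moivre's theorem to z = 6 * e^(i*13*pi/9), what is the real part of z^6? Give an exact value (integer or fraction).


Step 1: By De Moivre's theorem, z^6 = 6^6 * e^(i*6*13*pi/9) = 46656 * (cos(26*pi/3) + i*sin(26*pi/3))
Step 2: |z|^6 = 6^6 = 46656
Step 3: Reduce the angle mod 2*pi: 26*pi/3 - 8*pi = 2*pi/3
Step 4: cos(2*pi/3) = -1/2
Step 5: Re(z^6) = 46656 * (-1/2) = -23328

-23328


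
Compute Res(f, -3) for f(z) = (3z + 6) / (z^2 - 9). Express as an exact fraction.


Step 1: Q(z) = z^2 - 9 = (z + 3)(z - 3)
Step 2: Q'(z) = 2z
Step 3: Q'(-3) = -6, P(-3) = -3
Step 4: Res = P(-3)/Q'(-3) = -3/(-6) = 1/2

1/2


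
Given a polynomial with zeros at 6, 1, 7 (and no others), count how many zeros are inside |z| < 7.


Step 1: Check each root:
  z = 6: |6| = 6 < 7
  z = 1: |1| = 1 < 7
  z = 7: |7| = 7 >= 7
Step 2: Count = 2

2


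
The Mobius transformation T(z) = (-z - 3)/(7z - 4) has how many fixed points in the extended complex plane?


Step 1: Fixed points satisfy T(z) = z
Step 2: 7z^2 - 3z + 3 = 0
Step 3: Discriminant = (-3)^2 - 4*7*3 = -75
Step 4: Number of fixed points = 2

2


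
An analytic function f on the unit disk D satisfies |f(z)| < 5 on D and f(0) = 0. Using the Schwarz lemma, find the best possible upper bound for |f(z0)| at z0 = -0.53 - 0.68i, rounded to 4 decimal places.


Step 1: g = f/5 maps D -> D with g(0) = 0, so by the Schwarz lemma |g(z)| <= |z|, i.e. |f(z)| <= 5|z|; this is sharp (f(z) = 5z).
Step 2: |z0|^2 = (-0.53)^2 + (-0.68)^2 = 0.7433
Step 3: |z0| = sqrt(0.7433) = 0.862148
Step 4: Best bound = 5 * |z0| = 5 * 0.862148 = 4.3107

4.3107


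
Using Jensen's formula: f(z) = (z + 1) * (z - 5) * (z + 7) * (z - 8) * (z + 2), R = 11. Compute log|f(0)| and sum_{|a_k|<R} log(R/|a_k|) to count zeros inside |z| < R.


Jensen's formula: (1/2pi)*integral log|f(Re^it)|dt = log|f(0)| + sum_{|a_k|<R} log(R/|a_k|)
Step 1: f(0) = 1 * (-5) * 7 * (-8) * 2 = 560
Step 2: log|f(0)| = log|-1| + log|5| + log|-7| + log|8| + log|-2| = 6.3279
Step 3: Zeros inside |z| < 11: -1, 5, -7, 8, -2
Step 4: Jensen sum = log(11/1) + log(11/5) + log(11/7) + log(11/8) + log(11/2) = 5.6615
Step 5: n(R) = number of terms in the Jensen sum = count of zeros inside |z| < 11 = 5

5


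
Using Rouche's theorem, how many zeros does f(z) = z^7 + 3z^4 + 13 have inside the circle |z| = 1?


Step 1: On |z| = 1 the three terms have sizes |z^7| = 1^7 = 1, |3z^4| = 3*1^4 = 3, |13| = 13
Step 2: The dominant term is g(z) = 13; let h(z) = z^7 + 3z^4 so f = g + h
Step 3: On |z| = 1: |g| = 13 and |h| <= 1 + 3 = 4
Step 4: Since 13 > 4, |h| < |g| on |z| = 1, so by Rouche f has the same number of zeros as g inside |z| < 1
Step 5: g(z) = 13 is a nonzero constant with no zeros inside |z| < 1. Answer = 0

0


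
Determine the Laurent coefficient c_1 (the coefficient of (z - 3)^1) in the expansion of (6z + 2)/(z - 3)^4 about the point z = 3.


Step 1: Write the numerator in powers of (z - 3): 6z + 2 = 6(z - 3) + (6*3 + 2) = 6(z - 3) + 20
Step 2: Divide by (z - 3)^4: f(z) = 20(z - 3)^(-4) + 6(z - 3)^(-3)
Step 3: This finite sum is the Laurent series of f about z = 3.
Step 4: Only the powers -4 and -3 appear, so the coefficient of (z - 3)^1 = 0

0


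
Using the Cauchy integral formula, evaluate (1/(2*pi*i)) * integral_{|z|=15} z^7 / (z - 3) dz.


Step 1: f(z) = z^7, a = 3 is inside |z| = 15
Step 2: By Cauchy integral formula: (1/(2pi*i)) * integral = f(a)
Step 3: f(3) = 3^7 = 2187

2187


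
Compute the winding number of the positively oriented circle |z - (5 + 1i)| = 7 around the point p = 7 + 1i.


Step 1: Center c = (5, 1), radius = 7
Step 2: |p - c|^2 = 2^2 + 0^2 = 4
Step 3: r^2 = 49
Step 4: |p-c| < r so winding number = 1

1


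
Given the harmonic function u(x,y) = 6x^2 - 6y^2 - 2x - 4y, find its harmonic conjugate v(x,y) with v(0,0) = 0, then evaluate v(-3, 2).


Step 1: v_x = -u_y = 12y + 4
Step 2: v_y = u_x = 12x - 2
Step 3: v = 12xy + 4x - 2y + C
Step 4: v(0,0) = 0 => C = 0
Step 5: v(-3, 2) = -88

-88


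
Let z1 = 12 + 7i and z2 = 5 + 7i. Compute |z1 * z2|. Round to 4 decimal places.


Step 1: |z1| = sqrt(12^2 + 7^2) = sqrt(193)
Step 2: |z2| = sqrt(5^2 + 7^2) = sqrt(74)
Step 3: |z1*z2| = |z1|*|z2| = sqrt(193) * sqrt(74) = sqrt(193 * 74) = sqrt(14282)
Step 4: = 119.5073

119.5073


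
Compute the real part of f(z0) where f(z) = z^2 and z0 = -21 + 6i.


Step 1: z0 = -21 + 6i
Step 2: z0^2 = (-21)^2 - 6^2 - 252i
Step 3: real part = 441 - 36 = 405

405


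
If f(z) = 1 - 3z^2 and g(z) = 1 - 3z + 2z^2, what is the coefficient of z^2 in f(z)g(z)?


Step 1: z^2 term in f*g comes from: (1)*(2z^2) + (0)*(-3z) + (-3z^2)*(1)
Step 2: = 2 + 0 - 3
Step 3: = -1

-1


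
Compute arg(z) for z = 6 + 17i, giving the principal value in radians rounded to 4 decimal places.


Step 1: z = 6 + 17i
Step 2: arg(z) = atan2(17, 6)
Step 3: arg(z) = 1.2315

1.2315


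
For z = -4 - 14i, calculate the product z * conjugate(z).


Step 1: conj(z) = -4 + 14i
Step 2: z * conj(z) = (-4)^2 + (-14)^2
Step 3: = 16 + 196 = 212

212


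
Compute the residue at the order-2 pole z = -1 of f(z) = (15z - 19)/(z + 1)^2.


Step 1: Pole of order 2 at z = -1
Step 2: Res = lim d/dz [(z + 1)^2 * f(z)] as z -> -1
Step 3: (z + 1)^2 * f(z) = 15z - 19
Step 4: d/dz[15z - 19] = 15

15


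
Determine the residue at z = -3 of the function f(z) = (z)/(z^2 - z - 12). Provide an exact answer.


Step 1: Q(z) = z^2 - z - 12 = (z + 3)(z - 4)
Step 2: Q'(z) = 2z - 1
Step 3: Q'(-3) = -7, P(-3) = -3
Step 4: Res = P(-3)/Q'(-3) = -3/(-7) = 3/7

3/7


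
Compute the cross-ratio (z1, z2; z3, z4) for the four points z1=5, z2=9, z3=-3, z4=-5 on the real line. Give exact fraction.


Step 1: (z1-z3)(z2-z4) = 8 * 14 = 112
Step 2: (z1-z4)(z2-z3) = 10 * 12 = 120
Step 3: Cross-ratio = 112/120 = 14/15

14/15


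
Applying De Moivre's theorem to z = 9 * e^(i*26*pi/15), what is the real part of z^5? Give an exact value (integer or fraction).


Step 1: By De Moivre's theorem, z^5 = 9^5 * e^(i*5*26*pi/15) = 59049 * (cos(26*pi/3) + i*sin(26*pi/3))
Step 2: |z|^5 = 9^5 = 59049
Step 3: Reduce the angle mod 2*pi: 26*pi/3 - 8*pi = 2*pi/3
Step 4: cos(2*pi/3) = -1/2
Step 5: Re(z^5) = 59049 * (-1/2) = -59049/2

-59049/2


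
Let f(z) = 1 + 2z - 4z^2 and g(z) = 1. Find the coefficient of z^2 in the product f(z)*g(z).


Step 1: z^2 term in f*g comes from: (1)*(0) + (2z)*(0) + (-4z^2)*(1)
Step 2: = 0 + 0 - 4
Step 3: = -4

-4


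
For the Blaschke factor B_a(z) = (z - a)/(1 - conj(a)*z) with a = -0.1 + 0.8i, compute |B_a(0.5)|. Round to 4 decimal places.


Step 1: Numerator z0 - a = 0.5 - (-0.1 + 0.8i) = 0.6 - 0.8i
Step 2: Denominator 1 - conj(a)*z0 = 1 - (-0.1 - 0.8i)*0.5 = 1.05 + 0.4i
Step 3: |z0 - a|^2 = 0.6^2 + (-0.8)^2 = 1; |1 - conj(a)*z0|^2 = 1.05^2 + 0.4^2 = 1.2625
Step 4: |B_a(0.5)| = sqrt(1 / 1.2625) = sqrt(0.792079)
Step 5: = 0.89

0.89


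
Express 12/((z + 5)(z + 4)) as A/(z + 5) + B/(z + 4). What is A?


Step 1: Multiply both sides by (z + 5) and set z = -5
Step 2: A = 12 / (-5 + 4)
Step 3: A = 12 / (-1)
Step 4: A = -12

-12


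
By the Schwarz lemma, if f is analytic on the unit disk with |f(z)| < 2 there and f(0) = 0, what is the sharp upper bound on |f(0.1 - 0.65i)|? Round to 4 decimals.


Step 1: g = f/2 maps D -> D with g(0) = 0, so by the Schwarz lemma |g(z)| <= |z|, i.e. |f(z)| <= 2|z|; this is sharp (f(z) = 2z).
Step 2: |z0|^2 = 0.1^2 + (-0.65)^2 = 0.4325
Step 3: |z0| = sqrt(0.4325) = 0.657647
Step 4: Best bound = 2 * |z0| = 2 * 0.657647 = 1.3153

1.3153


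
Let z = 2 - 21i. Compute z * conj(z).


Step 1: conj(z) = 2 + 21i
Step 2: z * conj(z) = 2^2 + (-21)^2
Step 3: = 4 + 441 = 445

445


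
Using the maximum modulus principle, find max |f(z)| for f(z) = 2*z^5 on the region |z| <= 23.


Step 1: On |z| = 23, |f(z)| = 2 * |z|^5 = 2 * 23^5
Step 2: By maximum modulus principle, maximum is on boundary.
Step 3: Maximum = 2 * 6436343 = 12872686

12872686


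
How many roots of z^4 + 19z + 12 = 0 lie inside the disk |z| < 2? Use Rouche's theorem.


Step 1: On |z| = 2 the three terms have sizes |z^4| = 2^4 = 16, |19z| = 19*2 = 38, |12| = 12
Step 2: The dominant term is g(z) = 19z; let h(z) = z^4 + 12 so f = g + h
Step 3: On |z| = 2: |g| = 38 and |h| <= 16 + 12 = 28
Step 4: Since 38 > 28, |h| < |g| on |z| = 2, so by Rouche f has the same number of zeros as g inside |z| < 2
Step 5: g(z) = 19z has 1 zero (at the origin, multiplicity 1) inside |z| < 2. Answer = 1

1


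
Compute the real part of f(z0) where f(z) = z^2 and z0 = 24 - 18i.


Step 1: z0 = 24 - 18i
Step 2: z0^2 = 24^2 - (-18)^2 - 864i
Step 3: real part = 576 - 324 = 252

252


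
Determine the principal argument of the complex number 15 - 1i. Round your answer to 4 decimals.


Step 1: z = 15 - 1i
Step 2: arg(z) = atan2(-1, 15)
Step 3: arg(z) = -0.0666

-0.0666
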